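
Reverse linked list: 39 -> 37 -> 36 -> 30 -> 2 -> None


Step 1: curr=39, set curr.next=prev(None) | reversed so far: 39
Step 2: curr=37, set curr.next=prev(39) | reversed so far: 37 -> 39
Step 3: curr=36, set curr.next=prev(37) | reversed so far: 36 -> 37 -> 39
Step 4: curr=30, set curr.next=prev(36) | reversed so far: 30 -> 36 -> 37 -> 39
Step 5: curr=2, set curr.next=prev(30) | reversed so far: 2 -> 30 -> 36 -> 37 -> 39

2 -> 30 -> 36 -> 37 -> 39 -> None


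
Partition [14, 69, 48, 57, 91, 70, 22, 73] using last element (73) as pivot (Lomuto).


Pivot: 73
  14 <= 73: advance i (no swap)
  69 <= 73: advance i (no swap)
  48 <= 73: advance i (no swap)
  57 <= 73: advance i (no swap)
  70 <= 73: swap -> [14, 69, 48, 57, 70, 91, 22, 73]
  22 <= 73: swap -> [14, 69, 48, 57, 70, 22, 91, 73]
Place pivot at 6: [14, 69, 48, 57, 70, 22, 73, 91]

Partitioned: [14, 69, 48, 57, 70, 22, 73, 91]


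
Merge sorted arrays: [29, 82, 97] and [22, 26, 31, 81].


Take 22 from B
Take 26 from B
Take 29 from A
Take 31 from B
Take 81 from B

Merged: [22, 26, 29, 31, 81, 82, 97]


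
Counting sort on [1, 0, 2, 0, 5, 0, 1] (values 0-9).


Input: [1, 0, 2, 0, 5, 0, 1]
Counts: [3, 2, 1, 0, 0, 1, 0, 0, 0, 0]

Sorted: [0, 0, 0, 1, 1, 2, 5]


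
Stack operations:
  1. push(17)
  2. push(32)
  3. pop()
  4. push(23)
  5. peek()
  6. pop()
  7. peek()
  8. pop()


push(17) -> [17]
push(32) -> [17, 32]
pop()->32, [17]
push(23) -> [17, 23]
peek()->23
pop()->23, [17]
peek()->17
pop()->17, []

Final stack: []


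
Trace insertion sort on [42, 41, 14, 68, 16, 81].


Initial: [42, 41, 14, 68, 16, 81]
Insert 41: [41, 42, 14, 68, 16, 81]
Insert 14: [14, 41, 42, 68, 16, 81]
Insert 68: [14, 41, 42, 68, 16, 81]
Insert 16: [14, 16, 41, 42, 68, 81]
Insert 81: [14, 16, 41, 42, 68, 81]

Sorted: [14, 16, 41, 42, 68, 81]


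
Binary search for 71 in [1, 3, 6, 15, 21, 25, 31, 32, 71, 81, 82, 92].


Step 1: lo=0, hi=11, mid=5, val=25
Step 2: lo=6, hi=11, mid=8, val=71

Found at index 8


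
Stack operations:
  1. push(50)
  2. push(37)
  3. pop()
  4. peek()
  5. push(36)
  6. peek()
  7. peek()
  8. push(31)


push(50) -> [50]
push(37) -> [50, 37]
pop()->37, [50]
peek()->50
push(36) -> [50, 36]
peek()->36
peek()->36
push(31) -> [50, 36, 31]

Final stack: [50, 36, 31]


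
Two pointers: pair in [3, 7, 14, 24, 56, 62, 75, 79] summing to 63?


lo=0(3)+hi=7(79)=82
lo=0(3)+hi=6(75)=78
lo=0(3)+hi=5(62)=65
lo=0(3)+hi=4(56)=59
lo=1(7)+hi=4(56)=63

Yes: 7+56=63


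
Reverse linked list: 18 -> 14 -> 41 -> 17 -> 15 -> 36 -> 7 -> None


Step 1: curr=18, set curr.next=prev(None) | reversed so far: 18
Step 2: curr=14, set curr.next=prev(18) | reversed so far: 14 -> 18
Step 3: curr=41, set curr.next=prev(14) | reversed so far: 41 -> 14 -> 18
Step 4: curr=17, set curr.next=prev(41) | reversed so far: 17 -> 41 -> 14 -> 18
Step 5: curr=15, set curr.next=prev(17) | reversed so far: 15 -> 17 -> 41 -> 14 -> 18
Step 6: curr=36, set curr.next=prev(15) | reversed so far: 36 -> 15 -> 17 -> 41 -> 14 -> 18
Step 7: curr=7, set curr.next=prev(36) | reversed so far: 7 -> 36 -> 15 -> 17 -> 41 -> 14 -> 18

7 -> 36 -> 15 -> 17 -> 41 -> 14 -> 18 -> None


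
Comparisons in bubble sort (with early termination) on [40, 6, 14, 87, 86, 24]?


Algorithm: bubble sort (with early termination)
Input: [40, 6, 14, 87, 86, 24]
Sorted: [6, 14, 24, 40, 86, 87]

14


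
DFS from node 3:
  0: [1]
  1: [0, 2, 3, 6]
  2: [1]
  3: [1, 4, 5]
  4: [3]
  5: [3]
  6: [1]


Visit 3, push [5, 4, 1]
Visit 1, push [6, 2, 0]
Visit 0, push []
Visit 2, push []
Visit 6, push []
Visit 4, push []
Visit 5, push []

DFS order: [3, 1, 0, 2, 6, 4, 5]


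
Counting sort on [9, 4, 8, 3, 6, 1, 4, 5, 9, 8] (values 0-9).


Input: [9, 4, 8, 3, 6, 1, 4, 5, 9, 8]
Counts: [0, 1, 0, 1, 2, 1, 1, 0, 2, 2]

Sorted: [1, 3, 4, 4, 5, 6, 8, 8, 9, 9]


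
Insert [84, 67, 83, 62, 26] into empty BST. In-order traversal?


Insert 84: root
Insert 67: L from 84
Insert 83: L from 84 -> R from 67
Insert 62: L from 84 -> L from 67
Insert 26: L from 84 -> L from 67 -> L from 62

In-order: [26, 62, 67, 83, 84]


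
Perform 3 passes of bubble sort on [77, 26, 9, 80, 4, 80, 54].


Initial: [77, 26, 9, 80, 4, 80, 54]
Pass 1: [26, 9, 77, 4, 80, 54, 80] (4 swaps)
Pass 2: [9, 26, 4, 77, 54, 80, 80] (3 swaps)
Pass 3: [9, 4, 26, 54, 77, 80, 80] (2 swaps)

After 3 passes: [9, 4, 26, 54, 77, 80, 80]


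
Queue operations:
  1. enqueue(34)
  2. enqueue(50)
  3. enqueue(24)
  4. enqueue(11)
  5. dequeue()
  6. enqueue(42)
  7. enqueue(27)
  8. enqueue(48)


enqueue(34) -> [34]
enqueue(50) -> [34, 50]
enqueue(24) -> [34, 50, 24]
enqueue(11) -> [34, 50, 24, 11]
dequeue()->34, [50, 24, 11]
enqueue(42) -> [50, 24, 11, 42]
enqueue(27) -> [50, 24, 11, 42, 27]
enqueue(48) -> [50, 24, 11, 42, 27, 48]

Final queue: [50, 24, 11, 42, 27, 48]


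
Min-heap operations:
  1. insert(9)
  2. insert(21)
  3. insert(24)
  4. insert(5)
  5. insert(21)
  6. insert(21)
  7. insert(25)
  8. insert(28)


insert(9) -> [9]
insert(21) -> [9, 21]
insert(24) -> [9, 21, 24]
insert(5) -> [5, 9, 24, 21]
insert(21) -> [5, 9, 24, 21, 21]
insert(21) -> [5, 9, 21, 21, 21, 24]
insert(25) -> [5, 9, 21, 21, 21, 24, 25]
insert(28) -> [5, 9, 21, 21, 21, 24, 25, 28]

Final heap: [5, 9, 21, 21, 21, 24, 25, 28]


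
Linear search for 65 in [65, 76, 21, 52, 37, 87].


i=0: 65==65 found!

Found at 0, 1 comps


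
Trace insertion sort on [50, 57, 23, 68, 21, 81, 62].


Initial: [50, 57, 23, 68, 21, 81, 62]
Insert 57: [50, 57, 23, 68, 21, 81, 62]
Insert 23: [23, 50, 57, 68, 21, 81, 62]
Insert 68: [23, 50, 57, 68, 21, 81, 62]
Insert 21: [21, 23, 50, 57, 68, 81, 62]
Insert 81: [21, 23, 50, 57, 68, 81, 62]
Insert 62: [21, 23, 50, 57, 62, 68, 81]

Sorted: [21, 23, 50, 57, 62, 68, 81]


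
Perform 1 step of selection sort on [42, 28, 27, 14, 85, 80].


Initial: [42, 28, 27, 14, 85, 80]
Step 1: min=14 at 3
  Swap: [14, 28, 27, 42, 85, 80]

After 1 step: [14, 28, 27, 42, 85, 80]


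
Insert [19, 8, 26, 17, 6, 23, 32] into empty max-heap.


Insert 19: [19]
Insert 8: [19, 8]
Insert 26: [26, 8, 19]
Insert 17: [26, 17, 19, 8]
Insert 6: [26, 17, 19, 8, 6]
Insert 23: [26, 17, 23, 8, 6, 19]
Insert 32: [32, 17, 26, 8, 6, 19, 23]

Final heap: [32, 17, 26, 8, 6, 19, 23]


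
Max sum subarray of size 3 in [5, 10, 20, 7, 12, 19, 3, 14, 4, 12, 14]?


[0:3]: 35
[1:4]: 37
[2:5]: 39
[3:6]: 38
[4:7]: 34
[5:8]: 36
[6:9]: 21
[7:10]: 30
[8:11]: 30

Max: 39 at [2:5]


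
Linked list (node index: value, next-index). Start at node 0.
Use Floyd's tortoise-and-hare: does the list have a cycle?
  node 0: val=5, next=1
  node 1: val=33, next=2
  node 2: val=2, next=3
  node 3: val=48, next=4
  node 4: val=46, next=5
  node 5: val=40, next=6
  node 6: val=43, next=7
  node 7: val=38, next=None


Floyd's tortoise (slow, +1) and hare (fast, +2):
  init: slow=0, fast=0
  step 1: slow=1, fast=2
  step 2: slow=2, fast=4
  step 3: slow=3, fast=6
  step 4: fast 6->7->None, no cycle

Cycle: no


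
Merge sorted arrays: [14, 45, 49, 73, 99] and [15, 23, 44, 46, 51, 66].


Take 14 from A
Take 15 from B
Take 23 from B
Take 44 from B
Take 45 from A
Take 46 from B
Take 49 from A
Take 51 from B
Take 66 from B

Merged: [14, 15, 23, 44, 45, 46, 49, 51, 66, 73, 99]


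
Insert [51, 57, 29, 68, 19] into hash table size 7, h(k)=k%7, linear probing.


Insert 51: h=2 -> slot 2
Insert 57: h=1 -> slot 1
Insert 29: h=1, 2 probes -> slot 3
Insert 68: h=5 -> slot 5
Insert 19: h=5, 1 probes -> slot 6

Table: [None, 57, 51, 29, None, 68, 19]


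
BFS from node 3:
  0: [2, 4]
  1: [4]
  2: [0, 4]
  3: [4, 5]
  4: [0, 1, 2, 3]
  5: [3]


Visit 3, enqueue [4, 5]
Visit 4, enqueue [0, 1, 2]
Visit 5, enqueue []
Visit 0, enqueue []
Visit 1, enqueue []
Visit 2, enqueue []

BFS order: [3, 4, 5, 0, 1, 2]


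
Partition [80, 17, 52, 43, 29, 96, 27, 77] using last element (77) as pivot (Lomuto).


Pivot: 77
  17 <= 77: swap -> [17, 80, 52, 43, 29, 96, 27, 77]
  52 <= 77: swap -> [17, 52, 80, 43, 29, 96, 27, 77]
  43 <= 77: swap -> [17, 52, 43, 80, 29, 96, 27, 77]
  29 <= 77: swap -> [17, 52, 43, 29, 80, 96, 27, 77]
  27 <= 77: swap -> [17, 52, 43, 29, 27, 96, 80, 77]
Place pivot at 5: [17, 52, 43, 29, 27, 77, 80, 96]

Partitioned: [17, 52, 43, 29, 27, 77, 80, 96]


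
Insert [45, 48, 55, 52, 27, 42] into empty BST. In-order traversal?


Insert 45: root
Insert 48: R from 45
Insert 55: R from 45 -> R from 48
Insert 52: R from 45 -> R from 48 -> L from 55
Insert 27: L from 45
Insert 42: L from 45 -> R from 27

In-order: [27, 42, 45, 48, 52, 55]


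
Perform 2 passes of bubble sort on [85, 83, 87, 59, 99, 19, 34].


Initial: [85, 83, 87, 59, 99, 19, 34]
Pass 1: [83, 85, 59, 87, 19, 34, 99] (4 swaps)
Pass 2: [83, 59, 85, 19, 34, 87, 99] (3 swaps)

After 2 passes: [83, 59, 85, 19, 34, 87, 99]


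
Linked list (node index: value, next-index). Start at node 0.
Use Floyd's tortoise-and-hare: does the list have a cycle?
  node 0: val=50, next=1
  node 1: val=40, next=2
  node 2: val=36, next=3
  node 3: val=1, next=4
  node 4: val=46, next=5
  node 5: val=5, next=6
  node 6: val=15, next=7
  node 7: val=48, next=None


Floyd's tortoise (slow, +1) and hare (fast, +2):
  init: slow=0, fast=0
  step 1: slow=1, fast=2
  step 2: slow=2, fast=4
  step 3: slow=3, fast=6
  step 4: fast 6->7->None, no cycle

Cycle: no


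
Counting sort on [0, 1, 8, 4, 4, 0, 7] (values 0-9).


Input: [0, 1, 8, 4, 4, 0, 7]
Counts: [2, 1, 0, 0, 2, 0, 0, 1, 1, 0]

Sorted: [0, 0, 1, 4, 4, 7, 8]


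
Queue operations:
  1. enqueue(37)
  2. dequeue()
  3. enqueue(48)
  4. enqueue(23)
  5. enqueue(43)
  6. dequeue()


enqueue(37) -> [37]
dequeue()->37, []
enqueue(48) -> [48]
enqueue(23) -> [48, 23]
enqueue(43) -> [48, 23, 43]
dequeue()->48, [23, 43]

Final queue: [23, 43]


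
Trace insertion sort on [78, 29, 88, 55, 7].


Initial: [78, 29, 88, 55, 7]
Insert 29: [29, 78, 88, 55, 7]
Insert 88: [29, 78, 88, 55, 7]
Insert 55: [29, 55, 78, 88, 7]
Insert 7: [7, 29, 55, 78, 88]

Sorted: [7, 29, 55, 78, 88]


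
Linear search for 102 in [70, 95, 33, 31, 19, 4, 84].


i=0: 70!=102
i=1: 95!=102
i=2: 33!=102
i=3: 31!=102
i=4: 19!=102
i=5: 4!=102
i=6: 84!=102

Not found, 7 comps


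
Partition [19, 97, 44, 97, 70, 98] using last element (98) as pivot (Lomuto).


Pivot: 98
  19 <= 98: advance i (no swap)
  97 <= 98: advance i (no swap)
  44 <= 98: advance i (no swap)
  97 <= 98: advance i (no swap)
  70 <= 98: advance i (no swap)
Place pivot at 5: [19, 97, 44, 97, 70, 98]

Partitioned: [19, 97, 44, 97, 70, 98]


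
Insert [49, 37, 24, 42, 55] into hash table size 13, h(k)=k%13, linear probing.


Insert 49: h=10 -> slot 10
Insert 37: h=11 -> slot 11
Insert 24: h=11, 1 probes -> slot 12
Insert 42: h=3 -> slot 3
Insert 55: h=3, 1 probes -> slot 4

Table: [None, None, None, 42, 55, None, None, None, None, None, 49, 37, 24]


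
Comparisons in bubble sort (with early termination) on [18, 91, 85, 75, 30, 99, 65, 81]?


Algorithm: bubble sort (with early termination)
Input: [18, 91, 85, 75, 30, 99, 65, 81]
Sorted: [18, 30, 65, 75, 81, 85, 91, 99]

25


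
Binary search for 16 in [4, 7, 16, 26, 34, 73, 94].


Step 1: lo=0, hi=6, mid=3, val=26
Step 2: lo=0, hi=2, mid=1, val=7
Step 3: lo=2, hi=2, mid=2, val=16

Found at index 2


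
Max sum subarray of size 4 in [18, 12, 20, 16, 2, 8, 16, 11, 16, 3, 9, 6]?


[0:4]: 66
[1:5]: 50
[2:6]: 46
[3:7]: 42
[4:8]: 37
[5:9]: 51
[6:10]: 46
[7:11]: 39
[8:12]: 34

Max: 66 at [0:4]


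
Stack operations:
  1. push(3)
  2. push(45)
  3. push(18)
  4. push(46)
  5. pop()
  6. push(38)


push(3) -> [3]
push(45) -> [3, 45]
push(18) -> [3, 45, 18]
push(46) -> [3, 45, 18, 46]
pop()->46, [3, 45, 18]
push(38) -> [3, 45, 18, 38]

Final stack: [3, 45, 18, 38]


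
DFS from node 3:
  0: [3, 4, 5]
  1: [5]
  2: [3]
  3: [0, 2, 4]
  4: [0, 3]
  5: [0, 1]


Visit 3, push [4, 2, 0]
Visit 0, push [5, 4]
Visit 4, push []
Visit 5, push [1]
Visit 1, push []
Visit 2, push []

DFS order: [3, 0, 4, 5, 1, 2]


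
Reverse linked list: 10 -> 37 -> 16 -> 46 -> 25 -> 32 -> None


Step 1: curr=10, set curr.next=prev(None) | reversed so far: 10
Step 2: curr=37, set curr.next=prev(10) | reversed so far: 37 -> 10
Step 3: curr=16, set curr.next=prev(37) | reversed so far: 16 -> 37 -> 10
Step 4: curr=46, set curr.next=prev(16) | reversed so far: 46 -> 16 -> 37 -> 10
Step 5: curr=25, set curr.next=prev(46) | reversed so far: 25 -> 46 -> 16 -> 37 -> 10
Step 6: curr=32, set curr.next=prev(25) | reversed so far: 32 -> 25 -> 46 -> 16 -> 37 -> 10

32 -> 25 -> 46 -> 16 -> 37 -> 10 -> None


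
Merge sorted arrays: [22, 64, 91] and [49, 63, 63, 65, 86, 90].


Take 22 from A
Take 49 from B
Take 63 from B
Take 63 from B
Take 64 from A
Take 65 from B
Take 86 from B
Take 90 from B

Merged: [22, 49, 63, 63, 64, 65, 86, 90, 91]


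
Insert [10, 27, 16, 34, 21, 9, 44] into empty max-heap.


Insert 10: [10]
Insert 27: [27, 10]
Insert 16: [27, 10, 16]
Insert 34: [34, 27, 16, 10]
Insert 21: [34, 27, 16, 10, 21]
Insert 9: [34, 27, 16, 10, 21, 9]
Insert 44: [44, 27, 34, 10, 21, 9, 16]

Final heap: [44, 27, 34, 10, 21, 9, 16]


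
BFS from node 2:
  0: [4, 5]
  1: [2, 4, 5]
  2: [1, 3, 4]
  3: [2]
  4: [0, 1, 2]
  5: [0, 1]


Visit 2, enqueue [1, 3, 4]
Visit 1, enqueue [5]
Visit 3, enqueue []
Visit 4, enqueue [0]
Visit 5, enqueue []
Visit 0, enqueue []

BFS order: [2, 1, 3, 4, 5, 0]


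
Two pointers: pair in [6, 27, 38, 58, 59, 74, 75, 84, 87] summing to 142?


lo=0(6)+hi=8(87)=93
lo=1(27)+hi=8(87)=114
lo=2(38)+hi=8(87)=125
lo=3(58)+hi=8(87)=145
lo=3(58)+hi=7(84)=142

Yes: 58+84=142


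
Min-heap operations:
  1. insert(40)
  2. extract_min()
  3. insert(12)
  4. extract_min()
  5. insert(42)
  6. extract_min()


insert(40) -> [40]
extract_min()->40, []
insert(12) -> [12]
extract_min()->12, []
insert(42) -> [42]
extract_min()->42, []

Final heap: []


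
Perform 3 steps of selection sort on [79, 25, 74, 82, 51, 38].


Initial: [79, 25, 74, 82, 51, 38]
Step 1: min=25 at 1
  Swap: [25, 79, 74, 82, 51, 38]
Step 2: min=38 at 5
  Swap: [25, 38, 74, 82, 51, 79]
Step 3: min=51 at 4
  Swap: [25, 38, 51, 82, 74, 79]

After 3 steps: [25, 38, 51, 82, 74, 79]


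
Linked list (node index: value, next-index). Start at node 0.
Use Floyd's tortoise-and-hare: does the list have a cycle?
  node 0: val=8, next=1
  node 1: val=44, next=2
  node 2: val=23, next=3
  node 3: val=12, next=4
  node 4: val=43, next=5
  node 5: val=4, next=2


Floyd's tortoise (slow, +1) and hare (fast, +2):
  init: slow=0, fast=0
  step 1: slow=1, fast=2
  step 2: slow=2, fast=4
  step 3: slow=3, fast=2
  step 4: slow=4, fast=4
  slow == fast at node 4: cycle detected

Cycle: yes


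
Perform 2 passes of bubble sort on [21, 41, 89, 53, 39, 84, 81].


Initial: [21, 41, 89, 53, 39, 84, 81]
Pass 1: [21, 41, 53, 39, 84, 81, 89] (4 swaps)
Pass 2: [21, 41, 39, 53, 81, 84, 89] (2 swaps)

After 2 passes: [21, 41, 39, 53, 81, 84, 89]


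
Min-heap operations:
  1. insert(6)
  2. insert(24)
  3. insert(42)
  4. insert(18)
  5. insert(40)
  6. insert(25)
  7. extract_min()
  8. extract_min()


insert(6) -> [6]
insert(24) -> [6, 24]
insert(42) -> [6, 24, 42]
insert(18) -> [6, 18, 42, 24]
insert(40) -> [6, 18, 42, 24, 40]
insert(25) -> [6, 18, 25, 24, 40, 42]
extract_min()->6, [18, 24, 25, 42, 40]
extract_min()->18, [24, 40, 25, 42]

Final heap: [24, 40, 25, 42]


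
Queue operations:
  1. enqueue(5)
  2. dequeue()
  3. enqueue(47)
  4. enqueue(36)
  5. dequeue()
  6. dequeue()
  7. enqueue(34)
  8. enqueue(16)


enqueue(5) -> [5]
dequeue()->5, []
enqueue(47) -> [47]
enqueue(36) -> [47, 36]
dequeue()->47, [36]
dequeue()->36, []
enqueue(34) -> [34]
enqueue(16) -> [34, 16]

Final queue: [34, 16]


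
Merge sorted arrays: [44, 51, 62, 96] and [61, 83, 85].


Take 44 from A
Take 51 from A
Take 61 from B
Take 62 from A
Take 83 from B
Take 85 from B

Merged: [44, 51, 61, 62, 83, 85, 96]


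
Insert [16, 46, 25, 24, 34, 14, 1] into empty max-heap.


Insert 16: [16]
Insert 46: [46, 16]
Insert 25: [46, 16, 25]
Insert 24: [46, 24, 25, 16]
Insert 34: [46, 34, 25, 16, 24]
Insert 14: [46, 34, 25, 16, 24, 14]
Insert 1: [46, 34, 25, 16, 24, 14, 1]

Final heap: [46, 34, 25, 16, 24, 14, 1]


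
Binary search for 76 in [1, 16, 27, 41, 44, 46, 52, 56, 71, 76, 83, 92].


Step 1: lo=0, hi=11, mid=5, val=46
Step 2: lo=6, hi=11, mid=8, val=71
Step 3: lo=9, hi=11, mid=10, val=83
Step 4: lo=9, hi=9, mid=9, val=76

Found at index 9


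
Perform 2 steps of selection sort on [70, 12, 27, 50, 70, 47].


Initial: [70, 12, 27, 50, 70, 47]
Step 1: min=12 at 1
  Swap: [12, 70, 27, 50, 70, 47]
Step 2: min=27 at 2
  Swap: [12, 27, 70, 50, 70, 47]

After 2 steps: [12, 27, 70, 50, 70, 47]


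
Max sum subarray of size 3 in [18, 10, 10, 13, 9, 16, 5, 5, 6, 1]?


[0:3]: 38
[1:4]: 33
[2:5]: 32
[3:6]: 38
[4:7]: 30
[5:8]: 26
[6:9]: 16
[7:10]: 12

Max: 38 at [0:3]


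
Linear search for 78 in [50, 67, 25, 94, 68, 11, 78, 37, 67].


i=0: 50!=78
i=1: 67!=78
i=2: 25!=78
i=3: 94!=78
i=4: 68!=78
i=5: 11!=78
i=6: 78==78 found!

Found at 6, 7 comps


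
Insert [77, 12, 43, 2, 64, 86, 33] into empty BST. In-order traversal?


Insert 77: root
Insert 12: L from 77
Insert 43: L from 77 -> R from 12
Insert 2: L from 77 -> L from 12
Insert 64: L from 77 -> R from 12 -> R from 43
Insert 86: R from 77
Insert 33: L from 77 -> R from 12 -> L from 43

In-order: [2, 12, 33, 43, 64, 77, 86]


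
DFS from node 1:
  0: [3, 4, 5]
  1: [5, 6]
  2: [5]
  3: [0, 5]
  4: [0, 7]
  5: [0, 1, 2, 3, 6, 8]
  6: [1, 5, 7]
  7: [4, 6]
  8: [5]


Visit 1, push [6, 5]
Visit 5, push [8, 6, 3, 2, 0]
Visit 0, push [4, 3]
Visit 3, push []
Visit 4, push [7]
Visit 7, push [6]
Visit 6, push []
Visit 2, push []
Visit 8, push []

DFS order: [1, 5, 0, 3, 4, 7, 6, 2, 8]


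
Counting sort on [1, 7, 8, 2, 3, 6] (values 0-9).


Input: [1, 7, 8, 2, 3, 6]
Counts: [0, 1, 1, 1, 0, 0, 1, 1, 1, 0]

Sorted: [1, 2, 3, 6, 7, 8]


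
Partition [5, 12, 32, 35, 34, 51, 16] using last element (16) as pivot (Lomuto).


Pivot: 16
  5 <= 16: advance i (no swap)
  12 <= 16: advance i (no swap)
Place pivot at 2: [5, 12, 16, 35, 34, 51, 32]

Partitioned: [5, 12, 16, 35, 34, 51, 32]


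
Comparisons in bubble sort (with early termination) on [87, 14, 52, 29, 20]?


Algorithm: bubble sort (with early termination)
Input: [87, 14, 52, 29, 20]
Sorted: [14, 20, 29, 52, 87]

10


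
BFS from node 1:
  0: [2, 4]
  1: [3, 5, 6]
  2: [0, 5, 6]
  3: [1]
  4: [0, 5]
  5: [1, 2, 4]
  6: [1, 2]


Visit 1, enqueue [3, 5, 6]
Visit 3, enqueue []
Visit 5, enqueue [2, 4]
Visit 6, enqueue []
Visit 2, enqueue [0]
Visit 4, enqueue []
Visit 0, enqueue []

BFS order: [1, 3, 5, 6, 2, 4, 0]


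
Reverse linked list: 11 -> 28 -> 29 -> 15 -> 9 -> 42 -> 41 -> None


Step 1: curr=11, set curr.next=prev(None) | reversed so far: 11
Step 2: curr=28, set curr.next=prev(11) | reversed so far: 28 -> 11
Step 3: curr=29, set curr.next=prev(28) | reversed so far: 29 -> 28 -> 11
Step 4: curr=15, set curr.next=prev(29) | reversed so far: 15 -> 29 -> 28 -> 11
Step 5: curr=9, set curr.next=prev(15) | reversed so far: 9 -> 15 -> 29 -> 28 -> 11
Step 6: curr=42, set curr.next=prev(9) | reversed so far: 42 -> 9 -> 15 -> 29 -> 28 -> 11
Step 7: curr=41, set curr.next=prev(42) | reversed so far: 41 -> 42 -> 9 -> 15 -> 29 -> 28 -> 11

41 -> 42 -> 9 -> 15 -> 29 -> 28 -> 11 -> None


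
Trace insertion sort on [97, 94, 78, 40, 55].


Initial: [97, 94, 78, 40, 55]
Insert 94: [94, 97, 78, 40, 55]
Insert 78: [78, 94, 97, 40, 55]
Insert 40: [40, 78, 94, 97, 55]
Insert 55: [40, 55, 78, 94, 97]

Sorted: [40, 55, 78, 94, 97]


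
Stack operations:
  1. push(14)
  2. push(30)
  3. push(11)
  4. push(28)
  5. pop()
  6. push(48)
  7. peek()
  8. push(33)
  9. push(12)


push(14) -> [14]
push(30) -> [14, 30]
push(11) -> [14, 30, 11]
push(28) -> [14, 30, 11, 28]
pop()->28, [14, 30, 11]
push(48) -> [14, 30, 11, 48]
peek()->48
push(33) -> [14, 30, 11, 48, 33]
push(12) -> [14, 30, 11, 48, 33, 12]

Final stack: [14, 30, 11, 48, 33, 12]


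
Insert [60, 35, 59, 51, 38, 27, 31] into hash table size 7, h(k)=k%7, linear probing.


Insert 60: h=4 -> slot 4
Insert 35: h=0 -> slot 0
Insert 59: h=3 -> slot 3
Insert 51: h=2 -> slot 2
Insert 38: h=3, 2 probes -> slot 5
Insert 27: h=6 -> slot 6
Insert 31: h=3, 5 probes -> slot 1

Table: [35, 31, 51, 59, 60, 38, 27]


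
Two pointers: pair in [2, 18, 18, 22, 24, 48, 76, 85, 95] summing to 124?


lo=0(2)+hi=8(95)=97
lo=1(18)+hi=8(95)=113
lo=2(18)+hi=8(95)=113
lo=3(22)+hi=8(95)=117
lo=4(24)+hi=8(95)=119
lo=5(48)+hi=8(95)=143
lo=5(48)+hi=7(85)=133
lo=5(48)+hi=6(76)=124

Yes: 48+76=124


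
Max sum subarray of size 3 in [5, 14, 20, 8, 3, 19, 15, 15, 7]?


[0:3]: 39
[1:4]: 42
[2:5]: 31
[3:6]: 30
[4:7]: 37
[5:8]: 49
[6:9]: 37

Max: 49 at [5:8]


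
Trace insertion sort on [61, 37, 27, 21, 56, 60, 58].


Initial: [61, 37, 27, 21, 56, 60, 58]
Insert 37: [37, 61, 27, 21, 56, 60, 58]
Insert 27: [27, 37, 61, 21, 56, 60, 58]
Insert 21: [21, 27, 37, 61, 56, 60, 58]
Insert 56: [21, 27, 37, 56, 61, 60, 58]
Insert 60: [21, 27, 37, 56, 60, 61, 58]
Insert 58: [21, 27, 37, 56, 58, 60, 61]

Sorted: [21, 27, 37, 56, 58, 60, 61]


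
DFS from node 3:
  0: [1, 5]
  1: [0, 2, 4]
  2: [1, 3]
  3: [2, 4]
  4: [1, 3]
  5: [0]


Visit 3, push [4, 2]
Visit 2, push [1]
Visit 1, push [4, 0]
Visit 0, push [5]
Visit 5, push []
Visit 4, push []

DFS order: [3, 2, 1, 0, 5, 4]


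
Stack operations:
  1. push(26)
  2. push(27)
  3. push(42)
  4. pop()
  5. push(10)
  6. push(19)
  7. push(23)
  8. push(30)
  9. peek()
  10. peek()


push(26) -> [26]
push(27) -> [26, 27]
push(42) -> [26, 27, 42]
pop()->42, [26, 27]
push(10) -> [26, 27, 10]
push(19) -> [26, 27, 10, 19]
push(23) -> [26, 27, 10, 19, 23]
push(30) -> [26, 27, 10, 19, 23, 30]
peek()->30
peek()->30

Final stack: [26, 27, 10, 19, 23, 30]


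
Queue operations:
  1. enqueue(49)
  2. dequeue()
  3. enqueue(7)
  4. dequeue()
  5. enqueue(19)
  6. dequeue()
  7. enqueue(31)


enqueue(49) -> [49]
dequeue()->49, []
enqueue(7) -> [7]
dequeue()->7, []
enqueue(19) -> [19]
dequeue()->19, []
enqueue(31) -> [31]

Final queue: [31]


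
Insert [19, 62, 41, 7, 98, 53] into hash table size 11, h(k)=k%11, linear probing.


Insert 19: h=8 -> slot 8
Insert 62: h=7 -> slot 7
Insert 41: h=8, 1 probes -> slot 9
Insert 7: h=7, 3 probes -> slot 10
Insert 98: h=10, 1 probes -> slot 0
Insert 53: h=9, 3 probes -> slot 1

Table: [98, 53, None, None, None, None, None, 62, 19, 41, 7]


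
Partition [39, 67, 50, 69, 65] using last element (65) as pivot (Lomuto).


Pivot: 65
  39 <= 65: advance i (no swap)
  50 <= 65: swap -> [39, 50, 67, 69, 65]
Place pivot at 2: [39, 50, 65, 69, 67]

Partitioned: [39, 50, 65, 69, 67]


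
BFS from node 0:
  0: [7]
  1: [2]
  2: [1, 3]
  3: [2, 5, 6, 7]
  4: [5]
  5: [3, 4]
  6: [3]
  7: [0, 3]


Visit 0, enqueue [7]
Visit 7, enqueue [3]
Visit 3, enqueue [2, 5, 6]
Visit 2, enqueue [1]
Visit 5, enqueue [4]
Visit 6, enqueue []
Visit 1, enqueue []
Visit 4, enqueue []

BFS order: [0, 7, 3, 2, 5, 6, 1, 4]


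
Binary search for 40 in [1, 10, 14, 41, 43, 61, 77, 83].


Step 1: lo=0, hi=7, mid=3, val=41
Step 2: lo=0, hi=2, mid=1, val=10
Step 3: lo=2, hi=2, mid=2, val=14

Not found


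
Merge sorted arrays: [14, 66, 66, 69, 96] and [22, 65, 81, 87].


Take 14 from A
Take 22 from B
Take 65 from B
Take 66 from A
Take 66 from A
Take 69 from A
Take 81 from B
Take 87 from B

Merged: [14, 22, 65, 66, 66, 69, 81, 87, 96]


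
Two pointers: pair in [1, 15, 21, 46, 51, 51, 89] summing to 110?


lo=0(1)+hi=6(89)=90
lo=1(15)+hi=6(89)=104
lo=2(21)+hi=6(89)=110

Yes: 21+89=110


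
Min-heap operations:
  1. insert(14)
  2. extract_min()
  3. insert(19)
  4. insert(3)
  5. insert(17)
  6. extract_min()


insert(14) -> [14]
extract_min()->14, []
insert(19) -> [19]
insert(3) -> [3, 19]
insert(17) -> [3, 19, 17]
extract_min()->3, [17, 19]

Final heap: [17, 19]


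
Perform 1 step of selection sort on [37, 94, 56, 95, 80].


Initial: [37, 94, 56, 95, 80]
Step 1: min=37 at 0
  Swap: [37, 94, 56, 95, 80]

After 1 step: [37, 94, 56, 95, 80]


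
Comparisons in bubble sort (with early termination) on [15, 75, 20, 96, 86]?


Algorithm: bubble sort (with early termination)
Input: [15, 75, 20, 96, 86]
Sorted: [15, 20, 75, 86, 96]

7


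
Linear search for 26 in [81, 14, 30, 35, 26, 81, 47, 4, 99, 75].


i=0: 81!=26
i=1: 14!=26
i=2: 30!=26
i=3: 35!=26
i=4: 26==26 found!

Found at 4, 5 comps


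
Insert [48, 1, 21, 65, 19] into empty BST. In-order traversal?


Insert 48: root
Insert 1: L from 48
Insert 21: L from 48 -> R from 1
Insert 65: R from 48
Insert 19: L from 48 -> R from 1 -> L from 21

In-order: [1, 19, 21, 48, 65]


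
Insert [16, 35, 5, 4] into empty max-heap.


Insert 16: [16]
Insert 35: [35, 16]
Insert 5: [35, 16, 5]
Insert 4: [35, 16, 5, 4]

Final heap: [35, 16, 5, 4]


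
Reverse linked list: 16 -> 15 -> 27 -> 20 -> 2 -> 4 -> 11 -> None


Step 1: curr=16, set curr.next=prev(None) | reversed so far: 16
Step 2: curr=15, set curr.next=prev(16) | reversed so far: 15 -> 16
Step 3: curr=27, set curr.next=prev(15) | reversed so far: 27 -> 15 -> 16
Step 4: curr=20, set curr.next=prev(27) | reversed so far: 20 -> 27 -> 15 -> 16
Step 5: curr=2, set curr.next=prev(20) | reversed so far: 2 -> 20 -> 27 -> 15 -> 16
Step 6: curr=4, set curr.next=prev(2) | reversed so far: 4 -> 2 -> 20 -> 27 -> 15 -> 16
Step 7: curr=11, set curr.next=prev(4) | reversed so far: 11 -> 4 -> 2 -> 20 -> 27 -> 15 -> 16

11 -> 4 -> 2 -> 20 -> 27 -> 15 -> 16 -> None


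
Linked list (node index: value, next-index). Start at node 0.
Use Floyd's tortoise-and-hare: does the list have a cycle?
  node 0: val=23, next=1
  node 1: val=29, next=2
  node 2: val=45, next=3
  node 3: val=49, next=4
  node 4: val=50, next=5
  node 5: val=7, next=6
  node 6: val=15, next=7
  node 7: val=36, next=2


Floyd's tortoise (slow, +1) and hare (fast, +2):
  init: slow=0, fast=0
  step 1: slow=1, fast=2
  step 2: slow=2, fast=4
  step 3: slow=3, fast=6
  step 4: slow=4, fast=2
  step 5: slow=5, fast=4
  step 6: slow=6, fast=6
  slow == fast at node 6: cycle detected

Cycle: yes


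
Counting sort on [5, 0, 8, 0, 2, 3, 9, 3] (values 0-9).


Input: [5, 0, 8, 0, 2, 3, 9, 3]
Counts: [2, 0, 1, 2, 0, 1, 0, 0, 1, 1]

Sorted: [0, 0, 2, 3, 3, 5, 8, 9]


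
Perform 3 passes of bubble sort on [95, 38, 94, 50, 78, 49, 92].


Initial: [95, 38, 94, 50, 78, 49, 92]
Pass 1: [38, 94, 50, 78, 49, 92, 95] (6 swaps)
Pass 2: [38, 50, 78, 49, 92, 94, 95] (4 swaps)
Pass 3: [38, 50, 49, 78, 92, 94, 95] (1 swaps)

After 3 passes: [38, 50, 49, 78, 92, 94, 95]


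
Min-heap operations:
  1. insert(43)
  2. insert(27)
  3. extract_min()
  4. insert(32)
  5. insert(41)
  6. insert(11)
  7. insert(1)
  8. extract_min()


insert(43) -> [43]
insert(27) -> [27, 43]
extract_min()->27, [43]
insert(32) -> [32, 43]
insert(41) -> [32, 43, 41]
insert(11) -> [11, 32, 41, 43]
insert(1) -> [1, 11, 41, 43, 32]
extract_min()->1, [11, 32, 41, 43]

Final heap: [11, 32, 41, 43]


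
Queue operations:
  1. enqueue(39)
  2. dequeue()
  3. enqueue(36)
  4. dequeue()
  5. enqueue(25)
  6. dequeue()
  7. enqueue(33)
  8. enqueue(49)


enqueue(39) -> [39]
dequeue()->39, []
enqueue(36) -> [36]
dequeue()->36, []
enqueue(25) -> [25]
dequeue()->25, []
enqueue(33) -> [33]
enqueue(49) -> [33, 49]

Final queue: [33, 49]


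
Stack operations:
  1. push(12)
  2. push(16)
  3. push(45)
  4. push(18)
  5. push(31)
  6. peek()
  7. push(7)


push(12) -> [12]
push(16) -> [12, 16]
push(45) -> [12, 16, 45]
push(18) -> [12, 16, 45, 18]
push(31) -> [12, 16, 45, 18, 31]
peek()->31
push(7) -> [12, 16, 45, 18, 31, 7]

Final stack: [12, 16, 45, 18, 31, 7]


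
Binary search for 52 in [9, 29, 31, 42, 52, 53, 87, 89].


Step 1: lo=0, hi=7, mid=3, val=42
Step 2: lo=4, hi=7, mid=5, val=53
Step 3: lo=4, hi=4, mid=4, val=52

Found at index 4


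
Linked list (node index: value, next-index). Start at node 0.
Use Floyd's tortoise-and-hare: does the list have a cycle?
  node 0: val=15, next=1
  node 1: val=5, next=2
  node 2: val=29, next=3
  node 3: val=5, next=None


Floyd's tortoise (slow, +1) and hare (fast, +2):
  init: slow=0, fast=0
  step 1: slow=1, fast=2
  step 2: fast 2->3->None, no cycle

Cycle: no


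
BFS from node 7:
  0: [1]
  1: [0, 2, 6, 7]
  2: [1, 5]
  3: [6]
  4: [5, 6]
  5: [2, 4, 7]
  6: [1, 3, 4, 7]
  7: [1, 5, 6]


Visit 7, enqueue [1, 5, 6]
Visit 1, enqueue [0, 2]
Visit 5, enqueue [4]
Visit 6, enqueue [3]
Visit 0, enqueue []
Visit 2, enqueue []
Visit 4, enqueue []
Visit 3, enqueue []

BFS order: [7, 1, 5, 6, 0, 2, 4, 3]


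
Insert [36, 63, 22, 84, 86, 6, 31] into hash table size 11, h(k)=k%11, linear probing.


Insert 36: h=3 -> slot 3
Insert 63: h=8 -> slot 8
Insert 22: h=0 -> slot 0
Insert 84: h=7 -> slot 7
Insert 86: h=9 -> slot 9
Insert 6: h=6 -> slot 6
Insert 31: h=9, 1 probes -> slot 10

Table: [22, None, None, 36, None, None, 6, 84, 63, 86, 31]


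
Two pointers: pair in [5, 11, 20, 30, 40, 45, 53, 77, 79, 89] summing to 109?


lo=0(5)+hi=9(89)=94
lo=1(11)+hi=9(89)=100
lo=2(20)+hi=9(89)=109

Yes: 20+89=109


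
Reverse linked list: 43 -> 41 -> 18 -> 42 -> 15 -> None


Step 1: curr=43, set curr.next=prev(None) | reversed so far: 43
Step 2: curr=41, set curr.next=prev(43) | reversed so far: 41 -> 43
Step 3: curr=18, set curr.next=prev(41) | reversed so far: 18 -> 41 -> 43
Step 4: curr=42, set curr.next=prev(18) | reversed so far: 42 -> 18 -> 41 -> 43
Step 5: curr=15, set curr.next=prev(42) | reversed so far: 15 -> 42 -> 18 -> 41 -> 43

15 -> 42 -> 18 -> 41 -> 43 -> None


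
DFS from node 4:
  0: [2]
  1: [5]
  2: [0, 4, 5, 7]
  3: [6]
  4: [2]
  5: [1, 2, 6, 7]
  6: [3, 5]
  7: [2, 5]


Visit 4, push [2]
Visit 2, push [7, 5, 0]
Visit 0, push []
Visit 5, push [7, 6, 1]
Visit 1, push []
Visit 6, push [3]
Visit 3, push []
Visit 7, push []

DFS order: [4, 2, 0, 5, 1, 6, 3, 7]


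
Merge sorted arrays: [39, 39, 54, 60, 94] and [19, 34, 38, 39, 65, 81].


Take 19 from B
Take 34 from B
Take 38 from B
Take 39 from A
Take 39 from A
Take 39 from B
Take 54 from A
Take 60 from A
Take 65 from B
Take 81 from B

Merged: [19, 34, 38, 39, 39, 39, 54, 60, 65, 81, 94]


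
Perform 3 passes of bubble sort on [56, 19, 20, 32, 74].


Initial: [56, 19, 20, 32, 74]
Pass 1: [19, 20, 32, 56, 74] (3 swaps)
Pass 2: [19, 20, 32, 56, 74] (0 swaps)
Pass 3: [19, 20, 32, 56, 74] (0 swaps)

After 3 passes: [19, 20, 32, 56, 74]


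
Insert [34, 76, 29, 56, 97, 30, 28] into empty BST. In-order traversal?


Insert 34: root
Insert 76: R from 34
Insert 29: L from 34
Insert 56: R from 34 -> L from 76
Insert 97: R from 34 -> R from 76
Insert 30: L from 34 -> R from 29
Insert 28: L from 34 -> L from 29

In-order: [28, 29, 30, 34, 56, 76, 97]


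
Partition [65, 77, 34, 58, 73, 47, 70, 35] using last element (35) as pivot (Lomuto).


Pivot: 35
  34 <= 35: swap -> [34, 77, 65, 58, 73, 47, 70, 35]
Place pivot at 1: [34, 35, 65, 58, 73, 47, 70, 77]

Partitioned: [34, 35, 65, 58, 73, 47, 70, 77]


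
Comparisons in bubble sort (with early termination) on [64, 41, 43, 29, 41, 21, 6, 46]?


Algorithm: bubble sort (with early termination)
Input: [64, 41, 43, 29, 41, 21, 6, 46]
Sorted: [6, 21, 29, 41, 41, 43, 46, 64]

28


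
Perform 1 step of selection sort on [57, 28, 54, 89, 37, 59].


Initial: [57, 28, 54, 89, 37, 59]
Step 1: min=28 at 1
  Swap: [28, 57, 54, 89, 37, 59]

After 1 step: [28, 57, 54, 89, 37, 59]


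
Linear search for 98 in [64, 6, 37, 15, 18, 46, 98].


i=0: 64!=98
i=1: 6!=98
i=2: 37!=98
i=3: 15!=98
i=4: 18!=98
i=5: 46!=98
i=6: 98==98 found!

Found at 6, 7 comps


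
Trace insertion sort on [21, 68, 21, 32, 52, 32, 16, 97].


Initial: [21, 68, 21, 32, 52, 32, 16, 97]
Insert 68: [21, 68, 21, 32, 52, 32, 16, 97]
Insert 21: [21, 21, 68, 32, 52, 32, 16, 97]
Insert 32: [21, 21, 32, 68, 52, 32, 16, 97]
Insert 52: [21, 21, 32, 52, 68, 32, 16, 97]
Insert 32: [21, 21, 32, 32, 52, 68, 16, 97]
Insert 16: [16, 21, 21, 32, 32, 52, 68, 97]
Insert 97: [16, 21, 21, 32, 32, 52, 68, 97]

Sorted: [16, 21, 21, 32, 32, 52, 68, 97]


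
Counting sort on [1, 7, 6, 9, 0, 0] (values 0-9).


Input: [1, 7, 6, 9, 0, 0]
Counts: [2, 1, 0, 0, 0, 0, 1, 1, 0, 1]

Sorted: [0, 0, 1, 6, 7, 9]


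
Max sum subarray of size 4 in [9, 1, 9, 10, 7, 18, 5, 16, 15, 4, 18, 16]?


[0:4]: 29
[1:5]: 27
[2:6]: 44
[3:7]: 40
[4:8]: 46
[5:9]: 54
[6:10]: 40
[7:11]: 53
[8:12]: 53

Max: 54 at [5:9]


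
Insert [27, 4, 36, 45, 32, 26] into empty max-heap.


Insert 27: [27]
Insert 4: [27, 4]
Insert 36: [36, 4, 27]
Insert 45: [45, 36, 27, 4]
Insert 32: [45, 36, 27, 4, 32]
Insert 26: [45, 36, 27, 4, 32, 26]

Final heap: [45, 36, 27, 4, 32, 26]


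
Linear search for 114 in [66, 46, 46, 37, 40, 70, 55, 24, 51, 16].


i=0: 66!=114
i=1: 46!=114
i=2: 46!=114
i=3: 37!=114
i=4: 40!=114
i=5: 70!=114
i=6: 55!=114
i=7: 24!=114
i=8: 51!=114
i=9: 16!=114

Not found, 10 comps


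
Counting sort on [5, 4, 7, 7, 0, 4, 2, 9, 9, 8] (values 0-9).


Input: [5, 4, 7, 7, 0, 4, 2, 9, 9, 8]
Counts: [1, 0, 1, 0, 2, 1, 0, 2, 1, 2]

Sorted: [0, 2, 4, 4, 5, 7, 7, 8, 9, 9]


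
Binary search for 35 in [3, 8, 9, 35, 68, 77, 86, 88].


Step 1: lo=0, hi=7, mid=3, val=35

Found at index 3


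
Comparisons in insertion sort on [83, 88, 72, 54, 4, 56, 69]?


Algorithm: insertion sort
Input: [83, 88, 72, 54, 4, 56, 69]
Sorted: [4, 54, 56, 69, 72, 83, 88]

18


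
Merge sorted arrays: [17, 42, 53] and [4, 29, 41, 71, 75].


Take 4 from B
Take 17 from A
Take 29 from B
Take 41 from B
Take 42 from A
Take 53 from A

Merged: [4, 17, 29, 41, 42, 53, 71, 75]


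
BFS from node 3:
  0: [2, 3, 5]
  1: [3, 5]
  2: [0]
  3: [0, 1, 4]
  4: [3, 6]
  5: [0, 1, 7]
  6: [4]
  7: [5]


Visit 3, enqueue [0, 1, 4]
Visit 0, enqueue [2, 5]
Visit 1, enqueue []
Visit 4, enqueue [6]
Visit 2, enqueue []
Visit 5, enqueue [7]
Visit 6, enqueue []
Visit 7, enqueue []

BFS order: [3, 0, 1, 4, 2, 5, 6, 7]


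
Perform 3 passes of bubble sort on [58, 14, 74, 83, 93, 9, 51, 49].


Initial: [58, 14, 74, 83, 93, 9, 51, 49]
Pass 1: [14, 58, 74, 83, 9, 51, 49, 93] (4 swaps)
Pass 2: [14, 58, 74, 9, 51, 49, 83, 93] (3 swaps)
Pass 3: [14, 58, 9, 51, 49, 74, 83, 93] (3 swaps)

After 3 passes: [14, 58, 9, 51, 49, 74, 83, 93]


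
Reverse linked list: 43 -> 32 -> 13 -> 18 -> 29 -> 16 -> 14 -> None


Step 1: curr=43, set curr.next=prev(None) | reversed so far: 43
Step 2: curr=32, set curr.next=prev(43) | reversed so far: 32 -> 43
Step 3: curr=13, set curr.next=prev(32) | reversed so far: 13 -> 32 -> 43
Step 4: curr=18, set curr.next=prev(13) | reversed so far: 18 -> 13 -> 32 -> 43
Step 5: curr=29, set curr.next=prev(18) | reversed so far: 29 -> 18 -> 13 -> 32 -> 43
Step 6: curr=16, set curr.next=prev(29) | reversed so far: 16 -> 29 -> 18 -> 13 -> 32 -> 43
Step 7: curr=14, set curr.next=prev(16) | reversed so far: 14 -> 16 -> 29 -> 18 -> 13 -> 32 -> 43

14 -> 16 -> 29 -> 18 -> 13 -> 32 -> 43 -> None


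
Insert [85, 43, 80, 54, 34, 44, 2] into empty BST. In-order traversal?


Insert 85: root
Insert 43: L from 85
Insert 80: L from 85 -> R from 43
Insert 54: L from 85 -> R from 43 -> L from 80
Insert 34: L from 85 -> L from 43
Insert 44: L from 85 -> R from 43 -> L from 80 -> L from 54
Insert 2: L from 85 -> L from 43 -> L from 34

In-order: [2, 34, 43, 44, 54, 80, 85]


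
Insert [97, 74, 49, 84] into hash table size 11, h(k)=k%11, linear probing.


Insert 97: h=9 -> slot 9
Insert 74: h=8 -> slot 8
Insert 49: h=5 -> slot 5
Insert 84: h=7 -> slot 7

Table: [None, None, None, None, None, 49, None, 84, 74, 97, None]


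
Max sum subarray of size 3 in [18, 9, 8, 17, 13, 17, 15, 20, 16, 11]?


[0:3]: 35
[1:4]: 34
[2:5]: 38
[3:6]: 47
[4:7]: 45
[5:8]: 52
[6:9]: 51
[7:10]: 47

Max: 52 at [5:8]


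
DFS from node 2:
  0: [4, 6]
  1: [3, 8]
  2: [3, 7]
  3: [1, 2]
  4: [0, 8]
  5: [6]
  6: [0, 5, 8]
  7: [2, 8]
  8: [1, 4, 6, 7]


Visit 2, push [7, 3]
Visit 3, push [1]
Visit 1, push [8]
Visit 8, push [7, 6, 4]
Visit 4, push [0]
Visit 0, push [6]
Visit 6, push [5]
Visit 5, push []
Visit 7, push []

DFS order: [2, 3, 1, 8, 4, 0, 6, 5, 7]


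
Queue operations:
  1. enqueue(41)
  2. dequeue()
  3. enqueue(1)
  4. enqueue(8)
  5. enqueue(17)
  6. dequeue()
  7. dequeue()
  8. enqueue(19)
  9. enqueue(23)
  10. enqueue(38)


enqueue(41) -> [41]
dequeue()->41, []
enqueue(1) -> [1]
enqueue(8) -> [1, 8]
enqueue(17) -> [1, 8, 17]
dequeue()->1, [8, 17]
dequeue()->8, [17]
enqueue(19) -> [17, 19]
enqueue(23) -> [17, 19, 23]
enqueue(38) -> [17, 19, 23, 38]

Final queue: [17, 19, 23, 38]


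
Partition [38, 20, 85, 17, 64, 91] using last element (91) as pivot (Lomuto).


Pivot: 91
  38 <= 91: advance i (no swap)
  20 <= 91: advance i (no swap)
  85 <= 91: advance i (no swap)
  17 <= 91: advance i (no swap)
  64 <= 91: advance i (no swap)
Place pivot at 5: [38, 20, 85, 17, 64, 91]

Partitioned: [38, 20, 85, 17, 64, 91]


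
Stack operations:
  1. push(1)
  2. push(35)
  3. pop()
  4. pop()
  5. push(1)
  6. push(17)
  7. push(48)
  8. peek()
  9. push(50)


push(1) -> [1]
push(35) -> [1, 35]
pop()->35, [1]
pop()->1, []
push(1) -> [1]
push(17) -> [1, 17]
push(48) -> [1, 17, 48]
peek()->48
push(50) -> [1, 17, 48, 50]

Final stack: [1, 17, 48, 50]


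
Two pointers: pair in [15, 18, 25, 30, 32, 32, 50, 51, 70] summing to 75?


lo=0(15)+hi=8(70)=85
lo=0(15)+hi=7(51)=66
lo=1(18)+hi=7(51)=69
lo=2(25)+hi=7(51)=76
lo=2(25)+hi=6(50)=75

Yes: 25+50=75


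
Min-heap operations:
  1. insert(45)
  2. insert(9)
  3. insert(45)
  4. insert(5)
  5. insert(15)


insert(45) -> [45]
insert(9) -> [9, 45]
insert(45) -> [9, 45, 45]
insert(5) -> [5, 9, 45, 45]
insert(15) -> [5, 9, 45, 45, 15]

Final heap: [5, 9, 45, 45, 15]


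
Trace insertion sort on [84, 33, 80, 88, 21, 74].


Initial: [84, 33, 80, 88, 21, 74]
Insert 33: [33, 84, 80, 88, 21, 74]
Insert 80: [33, 80, 84, 88, 21, 74]
Insert 88: [33, 80, 84, 88, 21, 74]
Insert 21: [21, 33, 80, 84, 88, 74]
Insert 74: [21, 33, 74, 80, 84, 88]

Sorted: [21, 33, 74, 80, 84, 88]


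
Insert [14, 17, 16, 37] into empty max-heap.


Insert 14: [14]
Insert 17: [17, 14]
Insert 16: [17, 14, 16]
Insert 37: [37, 17, 16, 14]

Final heap: [37, 17, 16, 14]


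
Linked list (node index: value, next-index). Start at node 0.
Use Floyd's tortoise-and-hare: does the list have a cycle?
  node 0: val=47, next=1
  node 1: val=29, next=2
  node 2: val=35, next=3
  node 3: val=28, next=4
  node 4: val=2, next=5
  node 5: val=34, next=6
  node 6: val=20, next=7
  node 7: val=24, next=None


Floyd's tortoise (slow, +1) and hare (fast, +2):
  init: slow=0, fast=0
  step 1: slow=1, fast=2
  step 2: slow=2, fast=4
  step 3: slow=3, fast=6
  step 4: fast 6->7->None, no cycle

Cycle: no


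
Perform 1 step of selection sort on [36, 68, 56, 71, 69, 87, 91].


Initial: [36, 68, 56, 71, 69, 87, 91]
Step 1: min=36 at 0
  Swap: [36, 68, 56, 71, 69, 87, 91]

After 1 step: [36, 68, 56, 71, 69, 87, 91]


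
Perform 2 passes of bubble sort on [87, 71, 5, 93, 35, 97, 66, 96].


Initial: [87, 71, 5, 93, 35, 97, 66, 96]
Pass 1: [71, 5, 87, 35, 93, 66, 96, 97] (5 swaps)
Pass 2: [5, 71, 35, 87, 66, 93, 96, 97] (3 swaps)

After 2 passes: [5, 71, 35, 87, 66, 93, 96, 97]


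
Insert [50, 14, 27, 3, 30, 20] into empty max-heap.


Insert 50: [50]
Insert 14: [50, 14]
Insert 27: [50, 14, 27]
Insert 3: [50, 14, 27, 3]
Insert 30: [50, 30, 27, 3, 14]
Insert 20: [50, 30, 27, 3, 14, 20]

Final heap: [50, 30, 27, 3, 14, 20]


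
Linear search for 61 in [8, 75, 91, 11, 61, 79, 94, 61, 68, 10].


i=0: 8!=61
i=1: 75!=61
i=2: 91!=61
i=3: 11!=61
i=4: 61==61 found!

Found at 4, 5 comps


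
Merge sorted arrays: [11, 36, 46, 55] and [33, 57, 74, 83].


Take 11 from A
Take 33 from B
Take 36 from A
Take 46 from A
Take 55 from A

Merged: [11, 33, 36, 46, 55, 57, 74, 83]
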